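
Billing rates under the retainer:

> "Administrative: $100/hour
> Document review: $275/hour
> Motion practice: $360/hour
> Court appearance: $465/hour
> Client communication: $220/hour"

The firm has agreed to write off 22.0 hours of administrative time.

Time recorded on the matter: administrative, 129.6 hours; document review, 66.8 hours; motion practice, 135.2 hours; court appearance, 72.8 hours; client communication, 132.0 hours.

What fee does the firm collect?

Administrative: 129.6 × $100 = $12,960.00
Document review: 66.8 × $275 = $18,370.00
Motion practice: 135.2 × $360 = $48,672.00
Court appearance: 72.8 × $465 = $33,852.00
Client communication: 132.0 × $220 = $29,040.00
Subtotal: $142,894.00
Write-off: 22.0 × $100 = $2,200.00
Total: $142,894.00 − $2,200.00 = $140,694.00

$140,694.00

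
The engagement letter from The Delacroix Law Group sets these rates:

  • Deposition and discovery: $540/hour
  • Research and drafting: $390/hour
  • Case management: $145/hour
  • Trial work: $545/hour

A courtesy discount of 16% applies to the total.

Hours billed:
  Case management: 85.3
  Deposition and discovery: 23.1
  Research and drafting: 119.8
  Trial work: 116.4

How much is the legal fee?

$113,402.10

Deposition and discovery: 23.1 × $540 = $12,474.00
Research and drafting: 119.8 × $390 = $46,722.00
Case management: 85.3 × $145 = $12,368.50
Trial work: 116.4 × $545 = $63,438.00
Subtotal: $135,002.50
Less 16% discount: −$21,600.40
Total: $135,002.50 − $21,600.40 = $113,402.10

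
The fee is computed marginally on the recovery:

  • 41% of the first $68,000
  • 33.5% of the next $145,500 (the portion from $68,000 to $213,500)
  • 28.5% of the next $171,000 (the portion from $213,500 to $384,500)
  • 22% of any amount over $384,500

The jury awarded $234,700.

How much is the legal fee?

$82,664.50

First $68,000 at 41% = $27,880.00
Next $145,500 at 33.5% = $48,742.50
Remaining $21,200 at 28.5% = $6,042.00
Fee: $27,880.00 + $48,742.50 + $6,042.00 = $82,664.50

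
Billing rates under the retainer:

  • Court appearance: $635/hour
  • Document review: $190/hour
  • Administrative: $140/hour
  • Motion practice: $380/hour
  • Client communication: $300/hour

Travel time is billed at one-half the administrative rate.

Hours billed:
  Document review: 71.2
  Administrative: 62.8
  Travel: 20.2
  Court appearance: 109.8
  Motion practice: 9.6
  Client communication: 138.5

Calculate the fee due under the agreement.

Court appearance: 109.8 × $635 = $69,723.00
Document review: 71.2 × $190 = $13,528.00
Administrative: 62.8 × $140 = $8,792.00
Motion practice: 9.6 × $380 = $3,648.00
Client communication: 138.5 × $300 = $41,550.00
Subtotal: $69,723.00 + $13,528.00 + $8,792.00 + $3,648.00 + $41,550.00 = $137,241.00
Travel: 20.2 × ($140 ÷ 2) = 20.2 × $70.00 = $1,414.00
Total: $137,241.00 + $1,414.00 = $138,655.00

$138,655.00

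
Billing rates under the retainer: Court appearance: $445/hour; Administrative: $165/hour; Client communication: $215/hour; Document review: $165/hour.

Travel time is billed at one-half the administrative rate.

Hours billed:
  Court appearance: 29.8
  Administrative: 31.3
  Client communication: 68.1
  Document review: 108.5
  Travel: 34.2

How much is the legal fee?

Court appearance: 29.8 × $445 = $13,261.00
Administrative: 31.3 × $165 = $5,164.50
Client communication: 68.1 × $215 = $14,641.50
Document review: 108.5 × $165 = $17,902.50
Subtotal: $13,261.00 + $5,164.50 + $14,641.50 + $17,902.50 = $50,969.50
Travel: 34.2 × ($165 ÷ 2) = 34.2 × $82.50 = $2,821.50
Total: $50,969.50 + $2,821.50 = $53,791.00

$53,791.00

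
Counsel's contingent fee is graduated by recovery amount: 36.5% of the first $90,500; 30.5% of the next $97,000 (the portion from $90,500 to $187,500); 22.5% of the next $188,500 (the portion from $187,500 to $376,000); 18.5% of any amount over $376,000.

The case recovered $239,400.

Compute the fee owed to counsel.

$74,295.00

First $90,500 at 36.5% = $33,032.50
Next $97,000 at 30.5% = $29,585.00
Remaining $51,900 at 22.5% = $11,677.50
Fee: $33,032.50 + $29,585.00 + $11,677.50 = $74,295.00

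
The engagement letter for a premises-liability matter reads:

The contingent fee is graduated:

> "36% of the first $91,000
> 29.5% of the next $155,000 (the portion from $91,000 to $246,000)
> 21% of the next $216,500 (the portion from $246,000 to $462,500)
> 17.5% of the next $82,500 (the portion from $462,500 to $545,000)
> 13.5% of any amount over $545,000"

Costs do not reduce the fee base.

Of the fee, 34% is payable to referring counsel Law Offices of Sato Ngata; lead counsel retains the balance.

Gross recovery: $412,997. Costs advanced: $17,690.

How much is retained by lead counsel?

$74,945.88

Fee base is the gross recovery, $412,997; costs are reimbursed separately.
First $91,000 at 36% = $32,760.00
Next $155,000 at 29.5% = $45,725.00
Remaining $166,997 at 21% = $35,069.37
Fee: $32,760.00 + $45,725.00 + $35,069.37 = $113,554.37
Referral share: 34% of $113,554.37 = $38,608.49; lead counsel retains $113,554.37 − $38,608.49 = $74,945.88.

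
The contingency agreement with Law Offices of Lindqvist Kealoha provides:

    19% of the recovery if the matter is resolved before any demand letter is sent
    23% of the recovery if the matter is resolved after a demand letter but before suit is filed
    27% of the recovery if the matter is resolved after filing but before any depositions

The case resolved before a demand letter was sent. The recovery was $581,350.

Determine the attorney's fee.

The matter resolved before a demand letter was sent, so the 19% rate applies.
$581,350 × 19% = $110,456.50

$110,456.50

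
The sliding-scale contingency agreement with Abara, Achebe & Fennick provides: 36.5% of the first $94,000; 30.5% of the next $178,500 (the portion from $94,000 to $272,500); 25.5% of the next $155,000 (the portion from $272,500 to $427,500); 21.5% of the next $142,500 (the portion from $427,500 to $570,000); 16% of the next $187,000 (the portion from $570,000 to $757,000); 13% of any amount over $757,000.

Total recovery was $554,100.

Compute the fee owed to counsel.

$155,496.50

First $94,000 at 36.5% = $34,310.00
Next $178,500 at 30.5% = $54,442.50
Next $155,000 at 25.5% = $39,525.00
Remaining $126,600 at 21.5% = $27,219.00
Fee: $34,310.00 + $54,442.50 + $39,525.00 + $27,219.00 = $155,496.50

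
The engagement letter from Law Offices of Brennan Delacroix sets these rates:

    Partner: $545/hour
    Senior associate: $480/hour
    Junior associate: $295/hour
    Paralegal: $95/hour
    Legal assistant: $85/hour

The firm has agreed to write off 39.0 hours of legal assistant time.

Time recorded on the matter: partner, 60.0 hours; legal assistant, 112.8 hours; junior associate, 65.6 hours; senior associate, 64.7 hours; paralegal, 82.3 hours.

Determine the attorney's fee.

$97,199.50

Partner: 60.0 × $545 = $32,700.00
Senior associate: 64.7 × $480 = $31,056.00
Junior associate: 65.6 × $295 = $19,352.00
Paralegal: 82.3 × $95 = $7,818.50
Legal assistant: 112.8 × $85 = $9,588.00
Subtotal: $100,514.50
Write-off: 39.0 × $85 = $3,315.00
Total: $100,514.50 − $3,315.00 = $97,199.50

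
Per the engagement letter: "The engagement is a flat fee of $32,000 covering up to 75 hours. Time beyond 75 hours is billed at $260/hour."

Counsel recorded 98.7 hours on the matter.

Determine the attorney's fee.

$38,162.00

Flat fee: $32,000.00
Excess hours: 98.7 − 75 = 23.7
Overrun: 23.7 × $260 = $6,162.00
Total: $32,000.00 + $6,162.00 = $38,162.00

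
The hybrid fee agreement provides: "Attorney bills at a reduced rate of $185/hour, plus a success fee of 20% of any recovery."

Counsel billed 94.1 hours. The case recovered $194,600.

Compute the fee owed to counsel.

Hourly: 94.1 × $185 = $17,408.50
Success fee: 20% of $194,600 = $38,920.00
Total: $17,408.50 + $38,920.00 = $56,328.50

$56,328.50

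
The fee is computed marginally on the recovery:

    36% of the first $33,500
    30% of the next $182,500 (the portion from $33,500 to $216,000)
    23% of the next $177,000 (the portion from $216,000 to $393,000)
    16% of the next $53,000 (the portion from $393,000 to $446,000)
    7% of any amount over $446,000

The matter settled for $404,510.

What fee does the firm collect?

$109,361.60

First $33,500 at 36% = $12,060.00
Next $182,500 at 30% = $54,750.00
Next $177,000 at 23% = $40,710.00
Remaining $11,510 at 16% = $1,841.60
Fee: $12,060.00 + $54,750.00 + $40,710.00 + $1,841.60 = $109,361.60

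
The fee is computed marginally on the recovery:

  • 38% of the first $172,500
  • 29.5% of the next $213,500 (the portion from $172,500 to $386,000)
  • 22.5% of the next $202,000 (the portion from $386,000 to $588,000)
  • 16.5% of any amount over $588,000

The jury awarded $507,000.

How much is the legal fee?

First $172,500 at 38% = $65,550.00
Next $213,500 at 29.5% = $62,982.50
Remaining $121,000 at 22.5% = $27,225.00
Fee: $65,550.00 + $62,982.50 + $27,225.00 = $155,757.50

$155,757.50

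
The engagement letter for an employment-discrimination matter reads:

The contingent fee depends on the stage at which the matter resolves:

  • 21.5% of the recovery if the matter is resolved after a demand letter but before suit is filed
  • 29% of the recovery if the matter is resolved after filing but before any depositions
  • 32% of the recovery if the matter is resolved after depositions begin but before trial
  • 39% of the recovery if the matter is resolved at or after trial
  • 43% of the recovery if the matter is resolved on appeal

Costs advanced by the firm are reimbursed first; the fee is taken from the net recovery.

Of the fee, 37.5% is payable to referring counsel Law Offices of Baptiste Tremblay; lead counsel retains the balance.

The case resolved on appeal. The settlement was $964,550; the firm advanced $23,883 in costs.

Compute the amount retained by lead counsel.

Fee base (net of costs): $964,550 − $23,883 = $940,667
The matter resolved on appeal, so the 43% rate applies.
$940,667 × 43% = $404,486.81
Referral share: 37.5% of $404,486.81 = $151,682.55; lead counsel retains $404,486.81 − $151,682.55 = $252,804.26.

$252,804.26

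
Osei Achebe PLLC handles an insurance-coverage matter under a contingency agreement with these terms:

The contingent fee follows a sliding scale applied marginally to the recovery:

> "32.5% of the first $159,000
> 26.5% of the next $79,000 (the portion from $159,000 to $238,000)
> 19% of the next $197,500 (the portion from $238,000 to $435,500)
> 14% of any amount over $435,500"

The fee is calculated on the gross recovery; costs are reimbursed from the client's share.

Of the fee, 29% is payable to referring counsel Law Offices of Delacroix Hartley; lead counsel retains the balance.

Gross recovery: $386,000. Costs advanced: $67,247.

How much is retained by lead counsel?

Fee base is the gross recovery, $386,000; costs are reimbursed separately.
First $159,000 at 32.5% = $51,675.00
Next $79,000 at 26.5% = $20,935.00
Remaining $148,000 at 19% = $28,120.00
Fee: $51,675.00 + $20,935.00 + $28,120.00 = $100,730.00
Referral share: 29% of $100,730.00 = $29,211.70; lead counsel retains $100,730.00 − $29,211.70 = $71,518.30.

$71,518.30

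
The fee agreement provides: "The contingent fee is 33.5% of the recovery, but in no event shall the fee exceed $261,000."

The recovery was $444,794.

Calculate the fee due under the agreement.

$149,005.99

33.5% of $444,794 = $149,005.99
That is under the $261,000 cap.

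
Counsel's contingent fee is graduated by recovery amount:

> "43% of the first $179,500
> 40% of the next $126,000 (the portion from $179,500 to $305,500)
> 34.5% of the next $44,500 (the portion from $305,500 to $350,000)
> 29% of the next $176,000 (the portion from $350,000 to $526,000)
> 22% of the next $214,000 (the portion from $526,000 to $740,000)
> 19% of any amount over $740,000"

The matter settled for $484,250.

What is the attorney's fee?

First $179,500 at 43% = $77,185.00
Next $126,000 at 40% = $50,400.00
Next $44,500 at 34.5% = $15,352.50
Remaining $134,250 at 29% = $38,932.50
Fee: $77,185.00 + $50,400.00 + $15,352.50 + $38,932.50 = $181,870.00

$181,870.00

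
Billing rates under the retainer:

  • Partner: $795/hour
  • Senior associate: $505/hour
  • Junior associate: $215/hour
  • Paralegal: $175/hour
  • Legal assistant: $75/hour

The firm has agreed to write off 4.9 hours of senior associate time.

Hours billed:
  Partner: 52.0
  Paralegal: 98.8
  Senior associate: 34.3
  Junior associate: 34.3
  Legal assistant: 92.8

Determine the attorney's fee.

Partner: 52.0 × $795 = $41,340.00
Senior associate: 34.3 × $505 = $17,321.50
Junior associate: 34.3 × $215 = $7,374.50
Paralegal: 98.8 × $175 = $17,290.00
Legal assistant: 92.8 × $75 = $6,960.00
Subtotal: $90,286.00
Write-off: 4.9 × $505 = $2,474.50
Total: $90,286.00 − $2,474.50 = $87,811.50

$87,811.50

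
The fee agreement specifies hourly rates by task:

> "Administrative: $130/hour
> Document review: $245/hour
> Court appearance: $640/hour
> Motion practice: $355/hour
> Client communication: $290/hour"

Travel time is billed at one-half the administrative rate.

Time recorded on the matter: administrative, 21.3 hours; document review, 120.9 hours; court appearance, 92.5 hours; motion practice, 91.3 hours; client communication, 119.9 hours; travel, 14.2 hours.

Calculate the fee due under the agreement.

$159,695.00

Administrative: 21.3 × $130 = $2,769.00
Document review: 120.9 × $245 = $29,620.50
Court appearance: 92.5 × $640 = $59,200.00
Motion practice: 91.3 × $355 = $32,411.50
Client communication: 119.9 × $290 = $34,771.00
Subtotal: $2,769.00 + $29,620.50 + $59,200.00 + $32,411.50 + $34,771.00 = $158,772.00
Travel: 14.2 × ($130 ÷ 2) = 14.2 × $65.00 = $923.00
Total: $158,772.00 + $923.00 = $159,695.00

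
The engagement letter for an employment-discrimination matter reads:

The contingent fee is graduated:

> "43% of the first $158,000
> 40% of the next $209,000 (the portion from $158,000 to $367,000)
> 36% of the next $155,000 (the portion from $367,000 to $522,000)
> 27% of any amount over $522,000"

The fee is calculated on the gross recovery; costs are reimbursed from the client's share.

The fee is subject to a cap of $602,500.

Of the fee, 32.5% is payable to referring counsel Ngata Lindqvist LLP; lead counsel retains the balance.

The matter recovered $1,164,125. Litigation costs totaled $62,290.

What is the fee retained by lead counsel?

$256,981.78

Fee base is the gross recovery, $1,164,125; costs are reimbursed separately.
First $158,000 at 43% = $67,940.00
Next $209,000 at 40% = $83,600.00
Next $155,000 at 36% = $55,800.00
Remaining $642,125 at 27% = $173,373.75
Fee: $67,940.00 + $83,600.00 + $55,800.00 + $173,373.75 = $380,713.75
$380,713.75 is under the $602,500 cap.
Referral share: 32.5% of $380,713.75 = $123,731.97; lead counsel retains $380,713.75 − $123,731.97 = $256,981.78.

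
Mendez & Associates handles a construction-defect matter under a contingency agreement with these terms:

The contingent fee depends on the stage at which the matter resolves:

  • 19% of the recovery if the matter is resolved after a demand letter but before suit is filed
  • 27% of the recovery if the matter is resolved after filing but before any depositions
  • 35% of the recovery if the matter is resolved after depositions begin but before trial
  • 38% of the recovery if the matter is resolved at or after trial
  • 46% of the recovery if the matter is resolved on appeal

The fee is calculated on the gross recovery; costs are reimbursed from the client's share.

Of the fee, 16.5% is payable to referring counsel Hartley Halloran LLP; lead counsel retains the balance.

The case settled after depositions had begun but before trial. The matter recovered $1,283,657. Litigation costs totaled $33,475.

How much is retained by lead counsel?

$375,148.76

Fee base is the gross recovery, $1,283,657; costs are reimbursed separately.
The matter settled after depositions had begun but before trial, so the 35% rate applies.
$1,283,657 × 35% = $449,279.95
Referral share: 16.5% of $449,279.95 = $74,131.19; lead counsel retains $449,279.95 − $74,131.19 = $375,148.76.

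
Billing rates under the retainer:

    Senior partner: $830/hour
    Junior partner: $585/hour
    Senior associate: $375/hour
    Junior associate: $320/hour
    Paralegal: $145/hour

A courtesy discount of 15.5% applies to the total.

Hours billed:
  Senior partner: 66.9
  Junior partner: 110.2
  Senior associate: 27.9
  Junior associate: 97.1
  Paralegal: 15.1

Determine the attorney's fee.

Senior partner: 66.9 × $830 = $55,527.00
Junior partner: 110.2 × $585 = $64,467.00
Senior associate: 27.9 × $375 = $10,462.50
Junior associate: 97.1 × $320 = $31,072.00
Paralegal: 15.1 × $145 = $2,189.50
Subtotal: $163,718.00
Less 15.5% discount: −$25,376.29
Total: $163,718.00 − $25,376.29 = $138,341.71

$138,341.71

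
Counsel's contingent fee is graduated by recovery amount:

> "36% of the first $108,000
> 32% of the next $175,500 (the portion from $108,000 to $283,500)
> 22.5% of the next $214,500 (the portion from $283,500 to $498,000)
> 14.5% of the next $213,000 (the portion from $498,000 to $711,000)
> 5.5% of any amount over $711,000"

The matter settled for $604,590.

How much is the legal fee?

$158,758.05

First $108,000 at 36% = $38,880.00
Next $175,500 at 32% = $56,160.00
Next $214,500 at 22.5% = $48,262.50
Remaining $106,590 at 14.5% = $15,455.55
Fee: $38,880.00 + $56,160.00 + $48,262.50 + $15,455.55 = $158,758.05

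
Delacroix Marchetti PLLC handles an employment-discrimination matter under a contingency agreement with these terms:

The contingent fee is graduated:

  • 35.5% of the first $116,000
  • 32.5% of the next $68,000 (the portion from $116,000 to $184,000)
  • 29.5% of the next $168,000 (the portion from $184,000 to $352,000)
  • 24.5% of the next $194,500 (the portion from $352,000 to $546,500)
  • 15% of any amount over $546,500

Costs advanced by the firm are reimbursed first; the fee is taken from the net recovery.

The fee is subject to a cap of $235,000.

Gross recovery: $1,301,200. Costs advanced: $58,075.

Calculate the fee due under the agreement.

Fee base (net of costs): $1,301,200 − $58,075 = $1,243,125
First $116,000 at 35.5% = $41,180.00
Next $68,000 at 32.5% = $22,100.00
Next $168,000 at 29.5% = $49,560.00
Next $194,500 at 24.5% = $47,652.50
Remaining $696,625 at 15% = $104,493.75
Fee: $41,180.00 + $22,100.00 + $49,560.00 + $47,652.50 + $104,493.75 = $264,986.25
$264,986.25 exceeds the $235,000 cap, so the fee is capped at $235,000.00.

$235,000.00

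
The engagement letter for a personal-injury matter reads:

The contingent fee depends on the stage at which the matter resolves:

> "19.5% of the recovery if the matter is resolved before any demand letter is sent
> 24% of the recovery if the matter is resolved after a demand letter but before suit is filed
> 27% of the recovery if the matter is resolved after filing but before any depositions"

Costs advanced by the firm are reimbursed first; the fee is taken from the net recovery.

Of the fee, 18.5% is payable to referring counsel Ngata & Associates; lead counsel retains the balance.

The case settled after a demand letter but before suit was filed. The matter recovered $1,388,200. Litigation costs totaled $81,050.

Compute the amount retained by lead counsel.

Fee base (net of costs): $1,388,200 − $81,050 = $1,307,150
The matter settled after a demand letter but before suit was filed, so the 24% rate applies.
$1,307,150 × 24% = $313,716.00
Referral share: 18.5% of $313,716.00 = $58,037.46; lead counsel retains $313,716.00 − $58,037.46 = $255,678.54.

$255,678.54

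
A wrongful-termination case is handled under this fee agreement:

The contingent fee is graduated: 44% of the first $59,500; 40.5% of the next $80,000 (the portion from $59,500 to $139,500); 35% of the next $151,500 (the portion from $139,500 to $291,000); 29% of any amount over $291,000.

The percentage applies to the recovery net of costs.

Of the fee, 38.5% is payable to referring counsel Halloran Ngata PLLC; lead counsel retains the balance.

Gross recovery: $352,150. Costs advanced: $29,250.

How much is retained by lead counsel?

$74,326.44

Fee base (net of costs): $352,150 − $29,250 = $322,900
First $59,500 at 44% = $26,180.00
Next $80,000 at 40.5% = $32,400.00
Next $151,500 at 35% = $53,025.00
Remaining $31,900 at 29% = $9,251.00
Fee: $26,180.00 + $32,400.00 + $53,025.00 + $9,251.00 = $120,856.00
Referral share: 38.5% of $120,856.00 = $46,529.56; lead counsel retains $120,856.00 − $46,529.56 = $74,326.44.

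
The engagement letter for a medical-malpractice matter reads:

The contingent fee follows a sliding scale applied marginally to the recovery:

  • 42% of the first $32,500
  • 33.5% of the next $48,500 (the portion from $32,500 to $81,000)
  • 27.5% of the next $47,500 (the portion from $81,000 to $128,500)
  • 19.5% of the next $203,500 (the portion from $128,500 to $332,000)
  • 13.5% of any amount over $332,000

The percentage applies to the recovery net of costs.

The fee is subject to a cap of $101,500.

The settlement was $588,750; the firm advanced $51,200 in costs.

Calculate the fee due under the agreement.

$101,500.00

Fee base (net of costs): $588,750 − $51,200 = $537,550
First $32,500 at 42% = $13,650.00
Next $48,500 at 33.5% = $16,247.50
Next $47,500 at 27.5% = $13,062.50
Next $203,500 at 19.5% = $39,682.50
Remaining $205,550 at 13.5% = $27,749.25
Fee: $13,650.00 + $16,247.50 + $13,062.50 + $39,682.50 + $27,749.25 = $110,391.75
$110,391.75 exceeds the $101,500 cap, so the fee is capped at $101,500.00.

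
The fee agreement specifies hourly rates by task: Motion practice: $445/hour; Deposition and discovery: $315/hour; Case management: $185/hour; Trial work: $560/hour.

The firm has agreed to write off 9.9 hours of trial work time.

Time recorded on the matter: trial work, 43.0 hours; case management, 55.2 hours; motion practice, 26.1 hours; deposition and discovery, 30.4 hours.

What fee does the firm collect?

$49,938.50

Motion practice: 26.1 × $445 = $11,614.50
Deposition and discovery: 30.4 × $315 = $9,576.00
Case management: 55.2 × $185 = $10,212.00
Trial work: 43.0 × $560 = $24,080.00
Subtotal: $55,482.50
Write-off: 9.9 × $560 = $5,544.00
Total: $55,482.50 − $5,544.00 = $49,938.50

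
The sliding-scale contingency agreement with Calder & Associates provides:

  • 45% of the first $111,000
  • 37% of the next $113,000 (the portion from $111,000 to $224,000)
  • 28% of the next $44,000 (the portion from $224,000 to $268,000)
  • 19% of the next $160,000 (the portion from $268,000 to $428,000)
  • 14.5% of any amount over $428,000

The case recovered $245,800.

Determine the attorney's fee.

First $111,000 at 45% = $49,950.00
Next $113,000 at 37% = $41,810.00
Remaining $21,800 at 28% = $6,104.00
Fee: $49,950.00 + $41,810.00 + $6,104.00 = $97,864.00

$97,864.00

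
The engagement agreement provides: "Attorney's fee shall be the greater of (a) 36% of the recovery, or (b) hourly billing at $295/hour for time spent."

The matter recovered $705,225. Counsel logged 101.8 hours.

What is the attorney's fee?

$253,881.00

(a) 36% of $705,225 = $253,881.00
(b) 101.8 × $295 = $30,031.00
The greater is (a): $253,881.00.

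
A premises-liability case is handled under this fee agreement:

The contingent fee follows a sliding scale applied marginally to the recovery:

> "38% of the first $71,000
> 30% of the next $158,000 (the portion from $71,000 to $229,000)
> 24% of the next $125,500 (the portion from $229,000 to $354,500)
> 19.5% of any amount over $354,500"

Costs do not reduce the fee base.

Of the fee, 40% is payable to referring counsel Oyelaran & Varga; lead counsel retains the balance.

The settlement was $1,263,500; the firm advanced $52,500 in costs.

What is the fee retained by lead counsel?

$169,053.00

Fee base is the gross recovery, $1,263,500; costs are reimbursed separately.
First $71,000 at 38% = $26,980.00
Next $158,000 at 30% = $47,400.00
Next $125,500 at 24% = $30,120.00
Remaining $909,000 at 19.5% = $177,255.00
Fee: $26,980.00 + $47,400.00 + $30,120.00 + $177,255.00 = $281,755.00
Referral share: 40% of $281,755.00 = $112,702.00; lead counsel retains $281,755.00 − $112,702.00 = $169,053.00.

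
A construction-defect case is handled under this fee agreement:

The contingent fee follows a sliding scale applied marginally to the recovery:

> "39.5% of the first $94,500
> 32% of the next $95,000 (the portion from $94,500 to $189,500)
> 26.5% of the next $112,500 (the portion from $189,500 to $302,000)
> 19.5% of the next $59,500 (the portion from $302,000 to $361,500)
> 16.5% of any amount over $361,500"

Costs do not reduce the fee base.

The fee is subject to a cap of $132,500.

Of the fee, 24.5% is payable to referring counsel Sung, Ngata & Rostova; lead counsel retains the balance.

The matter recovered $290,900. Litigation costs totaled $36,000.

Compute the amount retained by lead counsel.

Fee base is the gross recovery, $290,900; costs are reimbursed separately.
First $94,500 at 39.5% = $37,327.50
Next $95,000 at 32% = $30,400.00
Remaining $101,400 at 26.5% = $26,871.00
Fee: $37,327.50 + $30,400.00 + $26,871.00 = $94,598.50
$94,598.50 is under the $132,500 cap.
Referral share: 24.5% of $94,598.50 = $23,176.63; lead counsel retains $94,598.50 − $23,176.63 = $71,421.87.

$71,421.87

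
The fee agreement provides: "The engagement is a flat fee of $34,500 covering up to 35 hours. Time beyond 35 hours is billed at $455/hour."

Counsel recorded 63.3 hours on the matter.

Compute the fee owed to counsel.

Flat fee: $34,500.00
Excess hours: 63.3 − 35 = 28.3
Overrun: 28.3 × $455 = $12,876.50
Total: $34,500.00 + $12,876.50 = $47,376.50

$47,376.50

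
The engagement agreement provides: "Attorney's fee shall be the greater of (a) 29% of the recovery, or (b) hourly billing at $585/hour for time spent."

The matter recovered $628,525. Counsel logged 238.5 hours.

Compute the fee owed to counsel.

(a) 29% of $628,525 = $182,272.25
(b) 238.5 × $585 = $139,522.50
The greater is (a): $182,272.25.

$182,272.25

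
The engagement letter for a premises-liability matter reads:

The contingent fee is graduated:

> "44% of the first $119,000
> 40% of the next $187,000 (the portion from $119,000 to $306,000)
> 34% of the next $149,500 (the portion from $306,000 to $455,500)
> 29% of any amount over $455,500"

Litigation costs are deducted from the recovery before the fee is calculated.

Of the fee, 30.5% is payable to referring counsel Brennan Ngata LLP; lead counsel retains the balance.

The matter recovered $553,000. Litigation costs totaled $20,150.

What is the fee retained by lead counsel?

Fee base (net of costs): $553,000 − $20,150 = $532,850
First $119,000 at 44% = $52,360.00
Next $187,000 at 40% = $74,800.00
Next $149,500 at 34% = $50,830.00
Remaining $77,350 at 29% = $22,431.50
Fee: $52,360.00 + $74,800.00 + $50,830.00 + $22,431.50 = $200,421.50
Referral share: 30.5% of $200,421.50 = $61,128.56; lead counsel retains $200,421.50 − $61,128.56 = $139,292.94.

$139,292.94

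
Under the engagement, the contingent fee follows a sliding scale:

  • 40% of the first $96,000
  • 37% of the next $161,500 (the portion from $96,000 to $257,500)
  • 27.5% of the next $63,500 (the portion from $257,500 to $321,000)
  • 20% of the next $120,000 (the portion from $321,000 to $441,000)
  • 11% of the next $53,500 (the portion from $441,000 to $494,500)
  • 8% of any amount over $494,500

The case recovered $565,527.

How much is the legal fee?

$151,184.66

First $96,000 at 40% = $38,400.00
Next $161,500 at 37% = $59,755.00
Next $63,500 at 27.5% = $17,462.50
Next $120,000 at 20% = $24,000.00
Next $53,500 at 11% = $5,885.00
Remaining $71,027 at 8% = $5,682.16
Fee: $38,400.00 + $59,755.00 + $17,462.50 + $24,000.00 + $5,885.00 + $5,682.16 = $151,184.66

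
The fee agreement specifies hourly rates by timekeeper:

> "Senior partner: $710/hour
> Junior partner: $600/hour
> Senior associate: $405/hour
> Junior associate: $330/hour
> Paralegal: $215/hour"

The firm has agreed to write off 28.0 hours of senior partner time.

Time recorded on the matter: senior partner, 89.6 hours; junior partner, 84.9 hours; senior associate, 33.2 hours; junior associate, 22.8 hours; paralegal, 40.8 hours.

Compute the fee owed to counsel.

Senior partner: 89.6 × $710 = $63,616.00
Junior partner: 84.9 × $600 = $50,940.00
Senior associate: 33.2 × $405 = $13,446.00
Junior associate: 22.8 × $330 = $7,524.00
Paralegal: 40.8 × $215 = $8,772.00
Subtotal: $144,298.00
Write-off: 28.0 × $710 = $19,880.00
Total: $144,298.00 − $19,880.00 = $124,418.00

$124,418.00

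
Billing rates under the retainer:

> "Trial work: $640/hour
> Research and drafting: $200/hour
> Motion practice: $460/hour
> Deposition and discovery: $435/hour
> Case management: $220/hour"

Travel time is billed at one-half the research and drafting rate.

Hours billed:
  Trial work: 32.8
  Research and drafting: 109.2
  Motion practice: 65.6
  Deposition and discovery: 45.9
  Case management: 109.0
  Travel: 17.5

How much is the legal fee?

Trial work: 32.8 × $640 = $20,992.00
Research and drafting: 109.2 × $200 = $21,840.00
Motion practice: 65.6 × $460 = $30,176.00
Deposition and discovery: 45.9 × $435 = $19,966.50
Case management: 109.0 × $220 = $23,980.00
Subtotal: $20,992.00 + $21,840.00 + $30,176.00 + $19,966.50 + $23,980.00 = $116,954.50
Travel: 17.5 × ($200 ÷ 2) = 17.5 × $100.00 = $1,750.00
Total: $116,954.50 + $1,750.00 = $118,704.50

$118,704.50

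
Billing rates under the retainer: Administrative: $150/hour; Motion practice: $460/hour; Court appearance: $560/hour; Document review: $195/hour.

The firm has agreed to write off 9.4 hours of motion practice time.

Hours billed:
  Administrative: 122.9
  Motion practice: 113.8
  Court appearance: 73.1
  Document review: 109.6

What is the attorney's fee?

$128,767.00

Administrative: 122.9 × $150 = $18,435.00
Motion practice: 113.8 × $460 = $52,348.00
Court appearance: 73.1 × $560 = $40,936.00
Document review: 109.6 × $195 = $21,372.00
Subtotal: $133,091.00
Write-off: 9.4 × $460 = $4,324.00
Total: $133,091.00 − $4,324.00 = $128,767.00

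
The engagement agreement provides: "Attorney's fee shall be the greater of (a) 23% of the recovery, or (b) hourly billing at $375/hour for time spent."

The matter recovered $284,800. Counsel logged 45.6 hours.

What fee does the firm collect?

$65,504.00

(a) 23% of $284,800 = $65,504.00
(b) 45.6 × $375 = $17,100.00
The greater is (a): $65,504.00.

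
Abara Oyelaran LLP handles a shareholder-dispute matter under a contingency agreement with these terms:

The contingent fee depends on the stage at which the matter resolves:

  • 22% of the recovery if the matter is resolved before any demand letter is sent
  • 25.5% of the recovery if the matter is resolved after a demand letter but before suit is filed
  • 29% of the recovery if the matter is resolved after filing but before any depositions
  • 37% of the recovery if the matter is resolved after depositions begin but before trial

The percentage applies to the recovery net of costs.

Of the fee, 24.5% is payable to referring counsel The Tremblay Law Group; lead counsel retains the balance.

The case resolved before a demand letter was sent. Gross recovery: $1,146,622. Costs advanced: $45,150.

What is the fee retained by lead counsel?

$182,954.50

Fee base (net of costs): $1,146,622 − $45,150 = $1,101,472
The matter resolved before a demand letter was sent, so the 22% rate applies.
$1,101,472 × 22% = $242,323.84
Referral share: 24.5% of $242,323.84 = $59,369.34; lead counsel retains $242,323.84 − $59,369.34 = $182,954.50.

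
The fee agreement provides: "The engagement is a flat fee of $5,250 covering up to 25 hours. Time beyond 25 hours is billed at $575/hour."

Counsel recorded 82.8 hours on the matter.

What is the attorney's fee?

Flat fee: $5,250.00
Excess hours: 82.8 − 25 = 57.8
Overrun: 57.8 × $575 = $33,235.00
Total: $5,250.00 + $33,235.00 = $38,485.00

$38,485.00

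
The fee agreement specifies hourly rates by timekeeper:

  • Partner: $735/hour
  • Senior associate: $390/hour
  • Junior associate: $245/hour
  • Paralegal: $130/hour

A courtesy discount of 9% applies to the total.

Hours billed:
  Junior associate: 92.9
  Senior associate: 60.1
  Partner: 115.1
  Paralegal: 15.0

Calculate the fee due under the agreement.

Partner: 115.1 × $735 = $84,598.50
Senior associate: 60.1 × $390 = $23,439.00
Junior associate: 92.9 × $245 = $22,760.50
Paralegal: 15.0 × $130 = $1,950.00
Subtotal: $132,748.00
Less 9% discount: −$11,947.32
Total: $132,748.00 − $11,947.32 = $120,800.68

$120,800.68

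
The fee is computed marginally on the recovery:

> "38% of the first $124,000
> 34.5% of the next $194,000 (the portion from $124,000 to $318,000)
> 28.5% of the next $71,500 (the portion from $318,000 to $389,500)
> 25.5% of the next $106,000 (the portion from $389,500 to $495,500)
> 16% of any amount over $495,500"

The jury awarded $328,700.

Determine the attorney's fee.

First $124,000 at 38% = $47,120.00
Next $194,000 at 34.5% = $66,930.00
Remaining $10,700 at 28.5% = $3,049.50
Fee: $47,120.00 + $66,930.00 + $3,049.50 = $117,099.50

$117,099.50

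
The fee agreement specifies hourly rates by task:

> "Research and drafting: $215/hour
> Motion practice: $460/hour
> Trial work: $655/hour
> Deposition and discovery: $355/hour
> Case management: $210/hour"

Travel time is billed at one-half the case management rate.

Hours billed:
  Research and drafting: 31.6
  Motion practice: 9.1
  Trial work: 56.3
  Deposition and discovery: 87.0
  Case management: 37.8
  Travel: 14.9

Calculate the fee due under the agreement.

Research and drafting: 31.6 × $215 = $6,794.00
Motion practice: 9.1 × $460 = $4,186.00
Trial work: 56.3 × $655 = $36,876.50
Deposition and discovery: 87.0 × $355 = $30,885.00
Case management: 37.8 × $210 = $7,938.00
Subtotal: $6,794.00 + $4,186.00 + $36,876.50 + $30,885.00 + $7,938.00 = $86,679.50
Travel: 14.9 × ($210 ÷ 2) = 14.9 × $105.00 = $1,564.50
Total: $86,679.50 + $1,564.50 = $88,244.00

$88,244.00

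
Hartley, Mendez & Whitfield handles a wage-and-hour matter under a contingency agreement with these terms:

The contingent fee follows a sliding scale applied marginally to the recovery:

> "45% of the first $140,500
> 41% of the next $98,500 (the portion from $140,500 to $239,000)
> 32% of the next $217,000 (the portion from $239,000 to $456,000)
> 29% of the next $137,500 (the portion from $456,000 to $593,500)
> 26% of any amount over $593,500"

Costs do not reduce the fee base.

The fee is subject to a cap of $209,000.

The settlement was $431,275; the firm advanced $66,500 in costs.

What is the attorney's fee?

$165,138.00

Fee base is the gross recovery, $431,275; costs are reimbursed separately.
First $140,500 at 45% = $63,225.00
Next $98,500 at 41% = $40,385.00
Remaining $192,275 at 32% = $61,528.00
Fee: $63,225.00 + $40,385.00 + $61,528.00 = $165,138.00
$165,138.00 is under the $209,000 cap.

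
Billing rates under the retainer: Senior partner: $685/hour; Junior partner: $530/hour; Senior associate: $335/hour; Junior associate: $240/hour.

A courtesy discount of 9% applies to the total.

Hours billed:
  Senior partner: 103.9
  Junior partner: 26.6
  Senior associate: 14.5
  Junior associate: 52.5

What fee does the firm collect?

$93,481.57

Senior partner: 103.9 × $685 = $71,171.50
Junior partner: 26.6 × $530 = $14,098.00
Senior associate: 14.5 × $335 = $4,857.50
Junior associate: 52.5 × $240 = $12,600.00
Subtotal: $102,727.00
Less 9% discount: −$9,245.43
Total: $102,727.00 − $9,245.43 = $93,481.57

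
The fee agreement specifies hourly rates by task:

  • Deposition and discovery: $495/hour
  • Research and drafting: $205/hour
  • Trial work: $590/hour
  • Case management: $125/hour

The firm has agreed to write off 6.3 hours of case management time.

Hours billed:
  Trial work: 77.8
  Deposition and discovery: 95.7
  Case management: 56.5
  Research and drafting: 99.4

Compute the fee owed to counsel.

Deposition and discovery: 95.7 × $495 = $47,371.50
Research and drafting: 99.4 × $205 = $20,377.00
Trial work: 77.8 × $590 = $45,902.00
Case management: 56.5 × $125 = $7,062.50
Subtotal: $120,713.00
Write-off: 6.3 × $125 = $787.50
Total: $120,713.00 − $787.50 = $119,925.50

$119,925.50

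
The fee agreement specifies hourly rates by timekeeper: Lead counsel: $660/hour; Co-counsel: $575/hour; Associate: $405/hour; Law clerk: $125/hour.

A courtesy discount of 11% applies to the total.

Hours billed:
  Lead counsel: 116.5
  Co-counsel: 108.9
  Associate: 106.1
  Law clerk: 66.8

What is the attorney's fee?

Lead counsel: 116.5 × $660 = $76,890.00
Co-counsel: 108.9 × $575 = $62,617.50
Associate: 106.1 × $405 = $42,970.50
Law clerk: 66.8 × $125 = $8,350.00
Subtotal: $190,828.00
Less 11% discount: −$20,991.08
Total: $190,828.00 − $20,991.08 = $169,836.92

$169,836.92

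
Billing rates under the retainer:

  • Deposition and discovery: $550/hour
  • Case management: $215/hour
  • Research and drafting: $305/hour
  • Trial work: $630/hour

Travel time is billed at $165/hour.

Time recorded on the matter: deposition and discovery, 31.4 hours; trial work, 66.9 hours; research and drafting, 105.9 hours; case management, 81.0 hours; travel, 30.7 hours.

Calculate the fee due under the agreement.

$114,197.00

Deposition and discovery: 31.4 × $550 = $17,270.00
Case management: 81.0 × $215 = $17,415.00
Research and drafting: 105.9 × $305 = $32,299.50
Trial work: 66.9 × $630 = $42,147.00
Subtotal: $17,270.00 + $17,415.00 + $32,299.50 + $42,147.00 = $109,131.50
Travel: 30.7 × $165 = $5,065.50
Total: $109,131.50 + $5,065.50 = $114,197.00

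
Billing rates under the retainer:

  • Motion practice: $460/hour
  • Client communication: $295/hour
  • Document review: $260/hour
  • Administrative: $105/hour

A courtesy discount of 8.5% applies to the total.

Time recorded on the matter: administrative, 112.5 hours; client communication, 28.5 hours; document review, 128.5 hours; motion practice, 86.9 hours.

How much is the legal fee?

$85,647.66

Motion practice: 86.9 × $460 = $39,974.00
Client communication: 28.5 × $295 = $8,407.50
Document review: 128.5 × $260 = $33,410.00
Administrative: 112.5 × $105 = $11,812.50
Subtotal: $93,604.00
Less 8.5% discount: −$7,956.34
Total: $93,604.00 − $7,956.34 = $85,647.66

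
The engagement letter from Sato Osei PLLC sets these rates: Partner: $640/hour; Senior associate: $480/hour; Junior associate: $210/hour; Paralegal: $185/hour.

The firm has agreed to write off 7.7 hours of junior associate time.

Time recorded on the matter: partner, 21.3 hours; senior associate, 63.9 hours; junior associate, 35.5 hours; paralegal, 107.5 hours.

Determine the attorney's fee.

$70,029.50

Partner: 21.3 × $640 = $13,632.00
Senior associate: 63.9 × $480 = $30,672.00
Junior associate: 35.5 × $210 = $7,455.00
Paralegal: 107.5 × $185 = $19,887.50
Subtotal: $71,646.50
Write-off: 7.7 × $210 = $1,617.00
Total: $71,646.50 − $1,617.00 = $70,029.50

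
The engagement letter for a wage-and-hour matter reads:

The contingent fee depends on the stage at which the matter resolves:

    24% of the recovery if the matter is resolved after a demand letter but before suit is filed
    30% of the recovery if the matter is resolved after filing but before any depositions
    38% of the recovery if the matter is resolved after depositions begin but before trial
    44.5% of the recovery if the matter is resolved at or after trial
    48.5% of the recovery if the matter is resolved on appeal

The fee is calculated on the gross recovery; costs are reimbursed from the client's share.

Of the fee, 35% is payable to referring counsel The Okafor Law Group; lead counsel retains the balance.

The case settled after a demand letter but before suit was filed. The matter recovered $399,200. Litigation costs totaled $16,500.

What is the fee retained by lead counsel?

$62,275.20

Fee base is the gross recovery, $399,200; costs are reimbursed separately.
The matter settled after a demand letter but before suit was filed, so the 24% rate applies.
$399,200 × 24% = $95,808.00
Referral share: 35% of $95,808.00 = $33,532.80; lead counsel retains $95,808.00 − $33,532.80 = $62,275.20.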